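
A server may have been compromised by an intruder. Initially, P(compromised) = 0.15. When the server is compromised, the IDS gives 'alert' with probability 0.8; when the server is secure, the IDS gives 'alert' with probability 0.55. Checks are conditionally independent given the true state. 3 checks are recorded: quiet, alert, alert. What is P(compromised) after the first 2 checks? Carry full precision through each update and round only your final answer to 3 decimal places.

After 'quiet': P(compromised) = 0.2·0.1500 / (0.2·0.1500 + 0.45·0.8500) ≈ 0.0727
After 'alert': P(compromised) = 0.8·0.0727 / (0.8·0.0727 + 0.55·0.9273) ≈ 0.1024

0.102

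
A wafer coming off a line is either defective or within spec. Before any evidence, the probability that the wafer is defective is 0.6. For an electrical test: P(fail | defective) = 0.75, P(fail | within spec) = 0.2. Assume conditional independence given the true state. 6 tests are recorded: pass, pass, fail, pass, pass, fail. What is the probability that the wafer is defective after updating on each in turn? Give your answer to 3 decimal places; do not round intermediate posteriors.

After 'pass': P(defective) = 0.25·0.6000 / (0.25·0.6000 + 0.8·0.4000) ≈ 0.3191
After 'pass': P(defective) = 0.25·0.3191 / (0.25·0.3191 + 0.8·0.6809) ≈ 0.1278
After 'fail': P(defective) = 0.75·0.1278 / (0.75·0.1278 + 0.2·0.8722) ≈ 0.3546
After 'pass': P(defective) = 0.25·0.3546 / (0.25·0.3546 + 0.8·0.6454) ≈ 0.1465
After 'pass': P(defective) = 0.25·0.1465 / (0.25·0.1465 + 0.8·0.8535) ≈ 0.0509
After 'fail': P(defective) = 0.75·0.0509 / (0.75·0.0509 + 0.2·0.9491) ≈ 0.1675

0.167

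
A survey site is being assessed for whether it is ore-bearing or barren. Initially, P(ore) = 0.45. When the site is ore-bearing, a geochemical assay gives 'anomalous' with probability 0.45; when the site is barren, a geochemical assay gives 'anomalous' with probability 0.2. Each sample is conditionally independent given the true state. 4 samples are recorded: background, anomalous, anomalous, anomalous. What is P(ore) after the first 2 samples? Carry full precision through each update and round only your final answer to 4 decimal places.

After 'background': P(ore) = 0.55·0.4500 / (0.55·0.4500 + 0.8·0.5500) ≈ 0.3600
After 'anomalous': P(ore) = 0.45·0.3600 / (0.45·0.3600 + 0.2·0.6400) ≈ 0.5586

0.5586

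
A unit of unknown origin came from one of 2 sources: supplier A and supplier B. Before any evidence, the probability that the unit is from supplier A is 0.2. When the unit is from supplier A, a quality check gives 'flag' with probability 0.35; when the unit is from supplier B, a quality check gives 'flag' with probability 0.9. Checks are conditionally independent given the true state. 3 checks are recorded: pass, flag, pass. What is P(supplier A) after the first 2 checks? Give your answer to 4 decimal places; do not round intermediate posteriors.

Each posterior becomes the prior for the next update.
After 'pass': P(supplier A) = 0.65·0.2000 / (0.65·0.2000 + 0.1·0.8000) ≈ 0.6190
After 'flag': P(supplier A) = 0.35·0.6190 / (0.35·0.6190 + 0.9·0.3810) ≈ 0.3872

0.3872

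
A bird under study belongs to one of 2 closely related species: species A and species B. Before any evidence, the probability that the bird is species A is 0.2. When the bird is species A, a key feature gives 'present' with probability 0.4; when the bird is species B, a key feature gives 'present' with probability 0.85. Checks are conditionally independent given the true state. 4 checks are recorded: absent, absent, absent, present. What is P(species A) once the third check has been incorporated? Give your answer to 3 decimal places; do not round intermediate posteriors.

After 'absent': P(species A) = 0.6·0.2000 / (0.6·0.2000 + 0.15·0.8000) ≈ 0.5000
After 'absent': P(species A) = 0.6·0.5000 / (0.6·0.5000 + 0.15·0.5000) ≈ 0.8000
After 'absent': P(species A) = 0.6·0.8000 / (0.6·0.8000 + 0.15·0.2000) ≈ 0.9412

0.941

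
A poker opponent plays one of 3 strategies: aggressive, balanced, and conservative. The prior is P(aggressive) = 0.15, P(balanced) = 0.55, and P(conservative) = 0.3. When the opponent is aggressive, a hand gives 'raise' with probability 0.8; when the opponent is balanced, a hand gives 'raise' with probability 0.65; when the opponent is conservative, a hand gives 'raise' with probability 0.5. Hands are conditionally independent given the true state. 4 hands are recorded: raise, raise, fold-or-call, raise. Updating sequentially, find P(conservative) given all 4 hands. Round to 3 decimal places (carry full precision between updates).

After 'raise': normaliser = 0.8·0.1500 + 0.65·0.5500 + 0.5·0.3000; P(aggressive) ≈ 0.1912, P(balanced) ≈ 0.5697, P(conservative) ≈ 0.2390
After 'raise': normaliser = 0.8·0.1912 + 0.65·0.5697 + 0.5·0.2390; P(aggressive) ≈ 0.2380, P(balanced) ≈ 0.5761, P(conservative) ≈ 0.1859
After 'fold-or-call': normaliser = 0.2·0.2380 + 0.35·0.5761 + 0.5·0.1859; P(aggressive) ≈ 0.1391, P(balanced) ≈ 0.5892, P(conservative) ≈ 0.2717
After 'raise': normaliser = 0.8·0.1391 + 0.65·0.5892 + 0.5·0.2717; P(aggressive) ≈ 0.1766, P(balanced) ≈ 0.6078, P(conservative) ≈ 0.2156

0.216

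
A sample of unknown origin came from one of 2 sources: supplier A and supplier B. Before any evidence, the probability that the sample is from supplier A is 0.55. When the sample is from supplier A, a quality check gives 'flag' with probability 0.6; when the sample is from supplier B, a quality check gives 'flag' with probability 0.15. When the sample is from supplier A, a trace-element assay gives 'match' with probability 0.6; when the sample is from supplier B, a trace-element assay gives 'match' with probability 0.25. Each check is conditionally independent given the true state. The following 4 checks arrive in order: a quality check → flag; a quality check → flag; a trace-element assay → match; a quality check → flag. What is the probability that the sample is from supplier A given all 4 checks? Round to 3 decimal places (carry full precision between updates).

Apply Bayes' rule sequentially, carrying P(supplier A) forward.
After a quality check='flag': P(supplier A) = 0.6·0.5500 / (0.6·0.5500 + 0.15·0.4500) ≈ 0.8302
After a quality check='flag': P(supplier A) = 0.6·0.8302 / (0.6·0.8302 + 0.15·0.1698) ≈ 0.9514
After a trace-element assay='match': P(supplier A) = 0.6·0.9514 / (0.6·0.9514 + 0.25·0.0486) ≈ 0.9791
After a quality check='flag': P(supplier A) = 0.6·0.9791 / (0.6·0.9791 + 0.15·0.0209) ≈ 0.9947

0.995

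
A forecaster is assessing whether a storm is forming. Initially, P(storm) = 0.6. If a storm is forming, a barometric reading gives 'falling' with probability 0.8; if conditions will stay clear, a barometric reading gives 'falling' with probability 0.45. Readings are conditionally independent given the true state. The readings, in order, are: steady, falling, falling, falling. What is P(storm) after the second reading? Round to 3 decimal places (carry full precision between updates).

0.492

Each posterior becomes the prior for the next update.
After 'steady': P(storm) = 0.2·0.6000 / (0.2·0.6000 + 0.55·0.4000) ≈ 0.3529
After 'falling': P(storm) = 0.8·0.3529 / (0.8·0.3529 + 0.45·0.6471) ≈ 0.4923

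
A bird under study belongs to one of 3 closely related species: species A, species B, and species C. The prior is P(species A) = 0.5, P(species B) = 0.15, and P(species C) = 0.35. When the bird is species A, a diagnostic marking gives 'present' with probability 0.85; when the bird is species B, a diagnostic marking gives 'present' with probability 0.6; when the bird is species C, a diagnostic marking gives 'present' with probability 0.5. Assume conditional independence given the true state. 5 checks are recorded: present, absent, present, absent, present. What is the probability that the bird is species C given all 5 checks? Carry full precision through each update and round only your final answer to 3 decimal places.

After 'present': normaliser = 0.85·0.5000 + 0.6·0.1500 + 0.5·0.3500; P(species A) ≈ 0.6159, P(species B) ≈ 0.1304, P(species C) ≈ 0.2536
After 'absent': normaliser = 0.15·0.6159 + 0.4·0.1304 + 0.5·0.2536; P(species A) ≈ 0.3405, P(species B) ≈ 0.1923, P(species C) ≈ 0.4673
After 'present': normaliser = 0.85·0.3405 + 0.6·0.1923 + 0.5·0.4673; P(species A) ≈ 0.4533, P(species B) ≈ 0.1807, P(species C) ≈ 0.3660
After 'absent': normaliser = 0.15·0.4533 + 0.4·0.1807 + 0.5·0.3660; P(species A) ≈ 0.2103, P(species B) ≈ 0.2236, P(species C) ≈ 0.5661
After 'present': normaliser = 0.85·0.2103 + 0.6·0.2236 + 0.5·0.5661; P(species A) ≈ 0.3000, P(species B) ≈ 0.2251, P(species C) ≈ 0.4749

0.475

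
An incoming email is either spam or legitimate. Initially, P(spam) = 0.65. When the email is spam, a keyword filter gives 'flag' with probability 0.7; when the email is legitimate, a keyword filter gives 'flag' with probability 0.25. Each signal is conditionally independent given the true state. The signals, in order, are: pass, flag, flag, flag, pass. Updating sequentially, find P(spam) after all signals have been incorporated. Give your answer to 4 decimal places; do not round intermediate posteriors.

After 'pass': P(spam) = 0.3·0.6500 / (0.3·0.6500 + 0.75·0.3500) ≈ 0.4262
After 'flag': P(spam) = 0.7·0.4262 / (0.7·0.4262 + 0.25·0.5738) ≈ 0.6753
After 'flag': P(spam) = 0.7·0.6753 / (0.7·0.6753 + 0.25·0.3247) ≈ 0.8535
After 'flag': P(spam) = 0.7·0.8535 / (0.7·0.8535 + 0.25·0.1465) ≈ 0.9422
After 'pass': P(spam) = 0.3·0.9422 / (0.3·0.9422 + 0.75·0.0578) ≈ 0.8671

0.8671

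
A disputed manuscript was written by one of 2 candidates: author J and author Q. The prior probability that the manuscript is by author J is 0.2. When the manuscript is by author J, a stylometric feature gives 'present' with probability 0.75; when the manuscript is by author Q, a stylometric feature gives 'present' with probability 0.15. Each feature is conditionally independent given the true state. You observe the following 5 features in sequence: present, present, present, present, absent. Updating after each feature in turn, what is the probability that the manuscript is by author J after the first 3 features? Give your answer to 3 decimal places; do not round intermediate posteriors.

After 'present': P(author J) = 0.75·0.2000 / (0.75·0.2000 + 0.15·0.8000) ≈ 0.5556
After 'present': P(author J) = 0.75·0.5556 / (0.75·0.5556 + 0.15·0.4444) ≈ 0.8621
After 'present': P(author J) = 0.75·0.8621 / (0.75·0.8621 + 0.15·0.1379) ≈ 0.9690

0.969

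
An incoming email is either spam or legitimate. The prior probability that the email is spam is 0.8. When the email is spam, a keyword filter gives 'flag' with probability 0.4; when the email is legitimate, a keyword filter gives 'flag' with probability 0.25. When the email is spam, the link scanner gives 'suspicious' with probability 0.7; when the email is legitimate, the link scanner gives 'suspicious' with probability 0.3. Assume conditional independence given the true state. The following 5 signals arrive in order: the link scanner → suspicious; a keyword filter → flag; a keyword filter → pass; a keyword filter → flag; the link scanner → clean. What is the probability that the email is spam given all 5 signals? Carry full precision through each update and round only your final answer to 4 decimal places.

Each posterior becomes the prior for the next update.
After the link scanner='suspicious': P(spam) = 0.7·0.8000 / (0.7·0.8000 + 0.3·0.2000) ≈ 0.9032
After a keyword filter='flag': P(spam) = 0.4·0.9032 / (0.4·0.9032 + 0.25·0.0968) ≈ 0.9372
After a keyword filter='pass': P(spam) = 0.6·0.9372 / (0.6·0.9372 + 0.75·0.0628) ≈ 0.9228
After a keyword filter='flag': P(spam) = 0.4·0.9228 / (0.4·0.9228 + 0.25·0.0772) ≈ 0.9503
After the link scanner='clean': P(spam) = 0.3·0.9503 / (0.3·0.9503 + 0.7·0.0497) ≈ 0.8912

0.8912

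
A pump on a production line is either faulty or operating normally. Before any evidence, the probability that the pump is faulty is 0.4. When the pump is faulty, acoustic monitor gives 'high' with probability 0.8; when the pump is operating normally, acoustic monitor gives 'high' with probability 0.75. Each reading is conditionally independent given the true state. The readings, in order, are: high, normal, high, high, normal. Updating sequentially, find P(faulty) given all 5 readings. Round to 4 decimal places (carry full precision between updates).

After 'high': P(faulty) = 0.8·0.4000 / (0.8·0.4000 + 0.75·0.6000) ≈ 0.4156
After 'normal': P(faulty) = 0.2·0.4156 / (0.2·0.4156 + 0.25·0.5844) ≈ 0.3626
After 'high': P(faulty) = 0.8·0.3626 / (0.8·0.3626 + 0.75·0.6374) ≈ 0.3777
After 'high': P(faulty) = 0.8·0.3777 / (0.8·0.3777 + 0.75·0.6223) ≈ 0.3929
After 'normal': P(faulty) = 0.2·0.3929 / (0.2·0.3929 + 0.25·0.6071) ≈ 0.3412

0.3412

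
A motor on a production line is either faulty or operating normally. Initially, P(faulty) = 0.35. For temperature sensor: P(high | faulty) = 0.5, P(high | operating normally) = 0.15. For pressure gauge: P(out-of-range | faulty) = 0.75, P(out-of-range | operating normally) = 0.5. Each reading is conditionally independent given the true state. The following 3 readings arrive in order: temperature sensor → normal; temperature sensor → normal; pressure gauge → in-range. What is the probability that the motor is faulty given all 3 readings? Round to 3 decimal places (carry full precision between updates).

After temperature sensor='normal': P(faulty) = 0.5·0.3500 / (0.5·0.3500 + 0.85·0.6500) ≈ 0.2405
After temperature sensor='normal': P(faulty) = 0.5·0.2405 / (0.5·0.2405 + 0.85·0.7595) ≈ 0.1571
After pressure gauge='in-range': P(faulty) = 0.25·0.1571 / (0.25·0.1571 + 0.5·0.8429) ≈ 0.0852

0.085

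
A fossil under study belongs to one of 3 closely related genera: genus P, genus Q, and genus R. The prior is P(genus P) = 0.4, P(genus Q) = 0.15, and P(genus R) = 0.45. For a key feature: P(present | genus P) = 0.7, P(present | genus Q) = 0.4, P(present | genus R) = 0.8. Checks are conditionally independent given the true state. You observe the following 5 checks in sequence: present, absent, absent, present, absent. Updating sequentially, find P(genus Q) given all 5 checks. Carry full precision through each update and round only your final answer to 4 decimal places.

Each posterior becomes the prior for the next update.
After 'present': normaliser = 0.7·0.4000 + 0.4·0.1500 + 0.8·0.4500; P(genus P) ≈ 0.4000, P(genus Q) ≈ 0.0857, P(genus R) ≈ 0.5143
After 'absent': normaliser = 0.3·0.4000 + 0.6·0.0857 + 0.2·0.5143; P(genus P) ≈ 0.4375, P(genus Q) ≈ 0.1875, P(genus R) ≈ 0.3750
After 'absent': normaliser = 0.3·0.4375 + 0.6·0.1875 + 0.2·0.3750; P(genus P) ≈ 0.4118, P(genus Q) ≈ 0.3529, P(genus R) ≈ 0.2353
After 'present': normaliser = 0.7·0.4118 + 0.4·0.3529 + 0.8·0.2353; P(genus P) ≈ 0.4667, P(genus Q) ≈ 0.2286, P(genus R) ≈ 0.3048
After 'absent': normaliser = 0.3·0.4667 + 0.6·0.2286 + 0.2·0.3048; P(genus P) ≈ 0.4141, P(genus Q) ≈ 0.4056, P(genus R) ≈ 0.1803

0.4056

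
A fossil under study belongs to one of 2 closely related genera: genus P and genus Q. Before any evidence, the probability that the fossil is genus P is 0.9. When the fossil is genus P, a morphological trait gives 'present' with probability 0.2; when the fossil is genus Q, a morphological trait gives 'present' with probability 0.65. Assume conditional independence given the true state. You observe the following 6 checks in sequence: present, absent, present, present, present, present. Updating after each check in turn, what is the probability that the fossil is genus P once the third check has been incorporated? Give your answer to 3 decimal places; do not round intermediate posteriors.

After 'present': P(genus P) = 0.2·0.9000 / (0.2·0.9000 + 0.65·0.1000) ≈ 0.7347
After 'absent': P(genus P) = 0.8·0.7347 / (0.8·0.7347 + 0.35·0.2653) ≈ 0.8636
After 'present': P(genus P) = 0.2·0.8636 / (0.2·0.8636 + 0.65·0.1364) ≈ 0.6607

0.661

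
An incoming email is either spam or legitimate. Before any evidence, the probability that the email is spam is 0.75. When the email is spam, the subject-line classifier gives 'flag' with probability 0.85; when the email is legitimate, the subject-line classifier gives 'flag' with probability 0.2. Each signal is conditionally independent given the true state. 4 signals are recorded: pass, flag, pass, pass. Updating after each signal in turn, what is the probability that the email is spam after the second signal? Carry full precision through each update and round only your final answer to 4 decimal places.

0.7051

After 'pass': P(spam) = 0.15·0.7500 / (0.15·0.7500 + 0.8·0.2500) ≈ 0.3600
After 'flag': P(spam) = 0.85·0.3600 / (0.85·0.3600 + 0.2·0.6400) ≈ 0.7051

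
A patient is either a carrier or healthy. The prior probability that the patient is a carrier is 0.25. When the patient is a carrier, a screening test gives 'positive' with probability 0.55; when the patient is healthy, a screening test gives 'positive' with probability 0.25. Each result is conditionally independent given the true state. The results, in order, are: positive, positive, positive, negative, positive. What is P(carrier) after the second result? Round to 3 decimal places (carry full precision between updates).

After 'positive': P(carrier) = 0.55·0.2500 / (0.55·0.2500 + 0.25·0.7500) ≈ 0.4231
After 'positive': P(carrier) = 0.55·0.4231 / (0.55·0.4231 + 0.25·0.5769) ≈ 0.6173

0.617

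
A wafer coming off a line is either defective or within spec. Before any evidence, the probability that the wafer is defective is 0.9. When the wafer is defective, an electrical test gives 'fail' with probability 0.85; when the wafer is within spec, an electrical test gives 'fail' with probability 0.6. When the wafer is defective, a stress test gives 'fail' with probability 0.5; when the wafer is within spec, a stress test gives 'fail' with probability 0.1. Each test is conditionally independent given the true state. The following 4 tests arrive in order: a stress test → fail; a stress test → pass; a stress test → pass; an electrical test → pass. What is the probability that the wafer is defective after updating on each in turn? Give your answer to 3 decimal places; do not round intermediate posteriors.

0.839

Each posterior becomes the prior for the next update.
After a stress test='fail': P(defective) = 0.5·0.9000 / (0.5·0.9000 + 0.1·0.1000) ≈ 0.9783
After a stress test='pass': P(defective) = 0.5·0.9783 / (0.5·0.9783 + 0.9·0.0217) ≈ 0.9615
After a stress test='pass': P(defective) = 0.5·0.9615 / (0.5·0.9615 + 0.9·0.0385) ≈ 0.9328
After an electrical test='pass': P(defective) = 0.15·0.9328 / (0.15·0.9328 + 0.4·0.0672) ≈ 0.8389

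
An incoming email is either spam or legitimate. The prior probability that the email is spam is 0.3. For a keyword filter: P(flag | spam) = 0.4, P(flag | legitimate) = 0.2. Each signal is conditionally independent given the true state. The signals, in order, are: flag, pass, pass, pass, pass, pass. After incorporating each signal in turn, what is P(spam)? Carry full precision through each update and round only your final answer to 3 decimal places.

0.169

Apply Bayes' rule sequentially, carrying P(spam) forward.
After 'flag': P(spam) = 0.4·0.3000 / (0.4·0.3000 + 0.2·0.7000) ≈ 0.4615
After 'pass': P(spam) = 0.6·0.4615 / (0.6·0.4615 + 0.8·0.5385) ≈ 0.3913
After 'pass': P(spam) = 0.6·0.3913 / (0.6·0.3913 + 0.8·0.6087) ≈ 0.3253
After 'pass': P(spam) = 0.6·0.3253 / (0.6·0.3253 + 0.8·0.6747) ≈ 0.2656
After 'pass': P(spam) = 0.6·0.2656 / (0.6·0.2656 + 0.8·0.7344) ≈ 0.2133
After 'pass': P(spam) = 0.6·0.2133 / (0.6·0.2133 + 0.8·0.7867) ≈ 0.1690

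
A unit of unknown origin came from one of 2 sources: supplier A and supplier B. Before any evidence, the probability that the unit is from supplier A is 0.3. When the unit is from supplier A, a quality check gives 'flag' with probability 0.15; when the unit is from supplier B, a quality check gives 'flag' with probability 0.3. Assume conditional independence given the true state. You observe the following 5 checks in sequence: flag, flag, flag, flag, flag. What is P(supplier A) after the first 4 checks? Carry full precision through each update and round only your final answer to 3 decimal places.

0.026

After 'flag': P(supplier A) = 0.15·0.3000 / (0.15·0.3000 + 0.3·0.7000) ≈ 0.1765
After 'flag': P(supplier A) = 0.15·0.1765 / (0.15·0.1765 + 0.3·0.8235) ≈ 0.0968
After 'flag': P(supplier A) = 0.15·0.0968 / (0.15·0.0968 + 0.3·0.9032) ≈ 0.0508
After 'flag': P(supplier A) = 0.15·0.0508 / (0.15·0.0508 + 0.3·0.9492) ≈ 0.0261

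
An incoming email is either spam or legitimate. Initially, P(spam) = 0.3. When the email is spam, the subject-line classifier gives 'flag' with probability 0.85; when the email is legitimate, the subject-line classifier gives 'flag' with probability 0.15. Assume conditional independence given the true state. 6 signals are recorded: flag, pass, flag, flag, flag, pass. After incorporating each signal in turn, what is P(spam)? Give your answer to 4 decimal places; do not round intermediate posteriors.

0.9323

Apply Bayes' rule sequentially, carrying P(spam) forward.
After 'flag': P(spam) = 0.85·0.3000 / (0.85·0.3000 + 0.15·0.7000) ≈ 0.7083
After 'pass': P(spam) = 0.15·0.7083 / (0.15·0.7083 + 0.85·0.2917) ≈ 0.3000
After 'flag': P(spam) = 0.85·0.3000 / (0.85·0.3000 + 0.15·0.7000) ≈ 0.7083
After 'flag': P(spam) = 0.85·0.7083 / (0.85·0.7083 + 0.15·0.2917) ≈ 0.9323
After 'flag': P(spam) = 0.85·0.9323 / (0.85·0.9323 + 0.15·0.0677) ≈ 0.9873
After 'pass': P(spam) = 0.15·0.9873 / (0.15·0.9873 + 0.85·0.0127) ≈ 0.9323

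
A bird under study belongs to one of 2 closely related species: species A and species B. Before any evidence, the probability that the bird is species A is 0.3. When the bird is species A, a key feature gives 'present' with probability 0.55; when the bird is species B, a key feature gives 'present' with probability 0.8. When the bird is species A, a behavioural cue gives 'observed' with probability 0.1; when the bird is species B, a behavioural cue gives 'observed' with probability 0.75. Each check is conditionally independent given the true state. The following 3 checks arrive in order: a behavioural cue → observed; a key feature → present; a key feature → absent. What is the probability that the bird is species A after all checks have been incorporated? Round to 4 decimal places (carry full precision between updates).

0.0812

After a behavioural cue='observed': P(species A) = 0.1·0.3000 / (0.1·0.3000 + 0.75·0.7000) ≈ 0.0541
After a key feature='present': P(species A) = 0.55·0.0541 / (0.55·0.0541 + 0.8·0.9459) ≈ 0.0378
After a key feature='absent': P(species A) = 0.45·0.0378 / (0.45·0.0378 + 0.2·0.9622) ≈ 0.0812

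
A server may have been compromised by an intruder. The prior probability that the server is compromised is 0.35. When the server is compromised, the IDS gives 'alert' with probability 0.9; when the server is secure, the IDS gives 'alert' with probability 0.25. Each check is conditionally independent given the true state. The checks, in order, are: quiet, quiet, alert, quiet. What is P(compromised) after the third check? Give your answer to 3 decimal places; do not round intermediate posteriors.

After 'quiet': P(compromised) = 0.1·0.3500 / (0.1·0.3500 + 0.75·0.6500) ≈ 0.0670
After 'quiet': P(compromised) = 0.1·0.0670 / (0.1·0.0670 + 0.75·0.9330) ≈ 0.0095
After 'alert': P(compromised) = 0.9·0.0095 / (0.9·0.0095 + 0.25·0.9905) ≈ 0.0333

0.033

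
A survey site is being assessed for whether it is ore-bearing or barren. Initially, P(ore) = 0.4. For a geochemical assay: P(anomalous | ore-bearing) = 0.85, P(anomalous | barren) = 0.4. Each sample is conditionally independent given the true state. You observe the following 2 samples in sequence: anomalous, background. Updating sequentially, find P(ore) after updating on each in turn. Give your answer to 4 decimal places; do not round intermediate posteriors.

0.2615

After 'anomalous': P(ore) = 0.85·0.4000 / (0.85·0.4000 + 0.4·0.6000) ≈ 0.5862
After 'background': P(ore) = 0.15·0.5862 / (0.15·0.5862 + 0.6·0.4138) ≈ 0.2615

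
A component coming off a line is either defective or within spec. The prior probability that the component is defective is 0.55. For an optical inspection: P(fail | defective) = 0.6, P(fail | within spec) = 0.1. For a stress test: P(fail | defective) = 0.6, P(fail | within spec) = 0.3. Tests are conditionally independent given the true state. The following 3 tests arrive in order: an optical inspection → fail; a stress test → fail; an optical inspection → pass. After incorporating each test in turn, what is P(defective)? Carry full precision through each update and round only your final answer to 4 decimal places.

0.8670

After an optical inspection='fail': P(defective) = 0.6·0.5500 / (0.6·0.5500 + 0.1·0.4500) ≈ 0.8800
After a stress test='fail': P(defective) = 0.6·0.8800 / (0.6·0.8800 + 0.3·0.1200) ≈ 0.9362
After an optical inspection='pass': P(defective) = 0.4·0.9362 / (0.4·0.9362 + 0.9·0.0638) ≈ 0.8670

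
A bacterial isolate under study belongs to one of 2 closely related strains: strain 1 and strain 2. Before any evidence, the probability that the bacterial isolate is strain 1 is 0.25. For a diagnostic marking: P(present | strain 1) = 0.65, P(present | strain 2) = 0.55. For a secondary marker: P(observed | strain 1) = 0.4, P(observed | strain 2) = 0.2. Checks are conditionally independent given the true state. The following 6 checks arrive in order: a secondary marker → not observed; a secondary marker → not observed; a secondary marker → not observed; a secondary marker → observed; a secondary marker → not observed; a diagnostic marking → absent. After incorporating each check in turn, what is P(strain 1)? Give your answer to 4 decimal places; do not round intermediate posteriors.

Each posterior becomes the prior for the next update.
After a secondary marker='not observed': P(strain 1) = 0.6·0.2500 / (0.6·0.2500 + 0.8·0.7500) ≈ 0.2000
After a secondary marker='not observed': P(strain 1) = 0.6·0.2000 / (0.6·0.2000 + 0.8·0.8000) ≈ 0.1579
After a secondary marker='not observed': P(strain 1) = 0.6·0.1579 / (0.6·0.1579 + 0.8·0.8421) ≈ 0.1233
After a secondary marker='observed': P(strain 1) = 0.4·0.1233 / (0.4·0.1233 + 0.2·0.8767) ≈ 0.2195
After a secondary marker='not observed': P(strain 1) = 0.6·0.2195 / (0.6·0.2195 + 0.8·0.7805) ≈ 0.1742
After a diagnostic marking='absent': P(strain 1) = 0.35·0.1742 / (0.35·0.1742 + 0.45·0.8258) ≈ 0.1409

0.1409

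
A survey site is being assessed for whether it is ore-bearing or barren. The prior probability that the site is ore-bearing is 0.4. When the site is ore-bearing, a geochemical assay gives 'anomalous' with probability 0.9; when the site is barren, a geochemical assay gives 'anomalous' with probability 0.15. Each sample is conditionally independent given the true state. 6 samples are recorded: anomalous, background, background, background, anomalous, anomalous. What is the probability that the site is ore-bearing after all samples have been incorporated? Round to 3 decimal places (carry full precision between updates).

After 'anomalous': P(ore) = 0.9·0.4000 / (0.9·0.4000 + 0.15·0.6000) ≈ 0.8000
After 'background': P(ore) = 0.1·0.8000 / (0.1·0.8000 + 0.85·0.2000) ≈ 0.3200
After 'background': P(ore) = 0.1·0.3200 / (0.1·0.3200 + 0.85·0.6800) ≈ 0.0525
After 'background': P(ore) = 0.1·0.0525 / (0.1·0.0525 + 0.85·0.9475) ≈ 0.0065
After 'anomalous': P(ore) = 0.9·0.0065 / (0.9·0.0065 + 0.15·0.9935) ≈ 0.0376
After 'anomalous': P(ore) = 0.9·0.0376 / (0.9·0.0376 + 0.15·0.9624) ≈ 0.1899

0.190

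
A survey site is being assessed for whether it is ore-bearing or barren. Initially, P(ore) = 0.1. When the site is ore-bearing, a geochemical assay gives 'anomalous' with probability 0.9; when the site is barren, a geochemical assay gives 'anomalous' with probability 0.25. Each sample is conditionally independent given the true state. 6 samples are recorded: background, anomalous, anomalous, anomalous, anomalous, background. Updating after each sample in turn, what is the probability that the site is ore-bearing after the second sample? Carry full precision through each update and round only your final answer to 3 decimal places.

After 'background': P(ore) = 0.1·0.1000 / (0.1·0.1000 + 0.75·0.9000) ≈ 0.0146
After 'anomalous': P(ore) = 0.9·0.0146 / (0.9·0.0146 + 0.25·0.9854) ≈ 0.0506

0.051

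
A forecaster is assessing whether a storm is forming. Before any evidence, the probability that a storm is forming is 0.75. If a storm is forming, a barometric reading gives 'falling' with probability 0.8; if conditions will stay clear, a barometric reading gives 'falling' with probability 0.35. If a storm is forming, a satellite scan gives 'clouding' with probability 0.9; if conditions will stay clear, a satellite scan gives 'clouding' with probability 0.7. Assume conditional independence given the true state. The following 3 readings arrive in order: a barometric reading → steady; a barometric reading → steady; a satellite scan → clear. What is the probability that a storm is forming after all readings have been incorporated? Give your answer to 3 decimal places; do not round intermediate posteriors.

0.086

Apply Bayes' rule sequentially, carrying P(storm) forward.
After a barometric reading='steady': P(storm) = 0.2·0.7500 / (0.2·0.7500 + 0.65·0.2500) ≈ 0.4800
After a barometric reading='steady': P(storm) = 0.2·0.4800 / (0.2·0.4800 + 0.65·0.5200) ≈ 0.2212
After a satellite scan='clear': P(storm) = 0.1·0.2212 / (0.1·0.2212 + 0.3·0.7788) ≈ 0.0865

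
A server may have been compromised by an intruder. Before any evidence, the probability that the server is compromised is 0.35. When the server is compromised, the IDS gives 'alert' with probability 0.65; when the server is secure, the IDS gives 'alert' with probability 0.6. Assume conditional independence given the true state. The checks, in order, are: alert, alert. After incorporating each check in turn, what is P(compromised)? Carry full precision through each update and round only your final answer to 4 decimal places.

After 'alert': P(compromised) = 0.65·0.3500 / (0.65·0.3500 + 0.6·0.6500) ≈ 0.3684
After 'alert': P(compromised) = 0.65·0.3684 / (0.65·0.3684 + 0.6·0.6316) ≈ 0.3872

0.3872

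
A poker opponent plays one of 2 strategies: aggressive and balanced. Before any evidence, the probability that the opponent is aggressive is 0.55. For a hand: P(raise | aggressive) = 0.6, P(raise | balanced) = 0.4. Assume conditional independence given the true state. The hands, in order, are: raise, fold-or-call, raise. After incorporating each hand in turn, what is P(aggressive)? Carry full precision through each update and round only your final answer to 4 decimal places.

After 'raise': P(aggressive) = 0.6·0.5500 / (0.6·0.5500 + 0.4·0.4500) ≈ 0.6471
After 'fold-or-call': P(aggressive) = 0.4·0.6471 / (0.4·0.6471 + 0.6·0.3529) ≈ 0.5500
After 'raise': P(aggressive) = 0.6·0.5500 / (0.6·0.5500 + 0.4·0.4500) ≈ 0.6471

0.6471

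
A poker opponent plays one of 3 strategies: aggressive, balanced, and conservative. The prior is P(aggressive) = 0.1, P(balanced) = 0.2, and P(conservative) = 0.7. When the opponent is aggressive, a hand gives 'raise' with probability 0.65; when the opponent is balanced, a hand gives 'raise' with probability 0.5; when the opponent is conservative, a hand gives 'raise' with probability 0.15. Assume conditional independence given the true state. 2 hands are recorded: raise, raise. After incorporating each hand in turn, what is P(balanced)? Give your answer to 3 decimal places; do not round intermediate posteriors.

After 'raise': normaliser = 0.65·0.1000 + 0.5·0.2000 + 0.15·0.7000; P(aggressive) ≈ 0.2407, P(balanced) ≈ 0.3704, P(conservative) ≈ 0.3889
After 'raise': normaliser = 0.65·0.2407 + 0.5·0.3704 + 0.15·0.3889; P(aggressive) ≈ 0.3912, P(balanced) ≈ 0.4630, P(conservative) ≈ 0.1458

0.463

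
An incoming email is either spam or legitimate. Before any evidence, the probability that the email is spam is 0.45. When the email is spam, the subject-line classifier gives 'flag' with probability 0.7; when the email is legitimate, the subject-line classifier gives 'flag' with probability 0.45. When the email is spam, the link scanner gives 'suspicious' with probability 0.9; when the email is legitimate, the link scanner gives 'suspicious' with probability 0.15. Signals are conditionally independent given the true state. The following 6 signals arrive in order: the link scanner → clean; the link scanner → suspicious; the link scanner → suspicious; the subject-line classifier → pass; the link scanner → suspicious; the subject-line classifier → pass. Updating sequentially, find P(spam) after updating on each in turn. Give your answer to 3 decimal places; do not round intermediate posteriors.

0.861

After the link scanner='clean': P(spam) = 0.1·0.4500 / (0.1·0.4500 + 0.85·0.5500) ≈ 0.0878
After the link scanner='suspicious': P(spam) = 0.9·0.0878 / (0.9·0.0878 + 0.15·0.9122) ≈ 0.3661
After the link scanner='suspicious': P(spam) = 0.9·0.3661 / (0.9·0.3661 + 0.15·0.6339) ≈ 0.7760
After the subject-line classifier='pass': P(spam) = 0.3·0.7760 / (0.3·0.7760 + 0.55·0.2240) ≈ 0.6540
After the link scanner='suspicious': P(spam) = 0.9·0.6540 / (0.9·0.6540 + 0.15·0.3460) ≈ 0.9190
After the subject-line classifier='pass': P(spam) = 0.3·0.9190 / (0.3·0.9190 + 0.55·0.0810) ≈ 0.8608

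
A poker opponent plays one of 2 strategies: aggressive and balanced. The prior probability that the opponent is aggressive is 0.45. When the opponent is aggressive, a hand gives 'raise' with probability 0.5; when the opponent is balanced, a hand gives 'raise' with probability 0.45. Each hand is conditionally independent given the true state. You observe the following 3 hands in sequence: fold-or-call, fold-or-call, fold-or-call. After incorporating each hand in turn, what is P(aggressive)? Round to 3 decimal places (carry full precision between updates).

After 'fold-or-call': P(aggressive) = 0.5·0.4500 / (0.5·0.4500 + 0.55·0.5500) ≈ 0.4265
After 'fold-or-call': P(aggressive) = 0.5·0.4265 / (0.5·0.4265 + 0.55·0.5735) ≈ 0.4034
After 'fold-or-call': P(aggressive) = 0.5·0.4034 / (0.5·0.4034 + 0.55·0.5966) ≈ 0.3807

0.381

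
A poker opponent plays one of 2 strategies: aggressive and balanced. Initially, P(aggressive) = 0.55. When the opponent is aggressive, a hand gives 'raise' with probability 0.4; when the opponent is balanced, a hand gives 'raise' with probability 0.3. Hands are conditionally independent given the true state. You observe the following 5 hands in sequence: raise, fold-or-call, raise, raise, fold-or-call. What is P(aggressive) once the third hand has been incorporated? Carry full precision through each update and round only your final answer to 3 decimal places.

Apply Bayes' rule sequentially, carrying P(aggressive) forward.
After 'raise': P(aggressive) = 0.4·0.5500 / (0.4·0.5500 + 0.3·0.4500) ≈ 0.6197
After 'fold-or-call': P(aggressive) = 0.6·0.6197 / (0.6·0.6197 + 0.7·0.3803) ≈ 0.5828
After 'raise': P(aggressive) = 0.4·0.5828 / (0.4·0.5828 + 0.3·0.4172) ≈ 0.6506

0.651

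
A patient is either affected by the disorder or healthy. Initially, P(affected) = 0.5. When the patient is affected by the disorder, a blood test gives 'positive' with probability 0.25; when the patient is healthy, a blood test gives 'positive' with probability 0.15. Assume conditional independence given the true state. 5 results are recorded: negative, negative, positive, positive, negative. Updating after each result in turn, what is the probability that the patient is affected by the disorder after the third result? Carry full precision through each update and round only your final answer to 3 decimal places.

Apply Bayes' rule sequentially, carrying P(affected) forward.
After 'negative': P(affected) = 0.75·0.5000 / (0.75·0.5000 + 0.85·0.5000) ≈ 0.4688
After 'negative': P(affected) = 0.75·0.4688 / (0.75·0.4688 + 0.85·0.5312) ≈ 0.4377
After 'positive': P(affected) = 0.25·0.4377 / (0.25·0.4377 + 0.15·0.5623) ≈ 0.5648

0.565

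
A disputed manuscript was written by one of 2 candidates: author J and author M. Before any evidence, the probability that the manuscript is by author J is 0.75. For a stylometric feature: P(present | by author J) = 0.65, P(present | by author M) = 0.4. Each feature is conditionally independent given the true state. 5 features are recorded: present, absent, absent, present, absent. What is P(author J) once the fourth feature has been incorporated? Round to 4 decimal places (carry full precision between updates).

After 'present': P(author J) = 0.65·0.7500 / (0.65·0.7500 + 0.4·0.2500) ≈ 0.8298
After 'absent': P(author J) = 0.35·0.8298 / (0.35·0.8298 + 0.6·0.1702) ≈ 0.7398
After 'absent': P(author J) = 0.35·0.7398 / (0.35·0.7398 + 0.6·0.2602) ≈ 0.6239
After 'present': P(author J) = 0.65·0.6239 / (0.65·0.6239 + 0.4·0.3761) ≈ 0.7294

0.7294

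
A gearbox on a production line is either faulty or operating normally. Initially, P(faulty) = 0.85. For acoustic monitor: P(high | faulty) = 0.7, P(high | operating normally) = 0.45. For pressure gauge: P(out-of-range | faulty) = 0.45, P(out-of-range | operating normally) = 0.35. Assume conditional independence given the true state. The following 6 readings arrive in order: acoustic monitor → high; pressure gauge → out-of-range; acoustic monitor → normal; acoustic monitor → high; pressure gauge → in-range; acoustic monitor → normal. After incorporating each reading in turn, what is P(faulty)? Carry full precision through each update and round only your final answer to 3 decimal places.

0.816

After acoustic monitor='high': P(faulty) = 0.7·0.8500 / (0.7·0.8500 + 0.45·0.1500) ≈ 0.8981
After pressure gauge='out-of-range': P(faulty) = 0.45·0.8981 / (0.45·0.8981 + 0.35·0.1019) ≈ 0.9189
After acoustic monitor='normal': P(faulty) = 0.3·0.9189 / (0.3·0.9189 + 0.55·0.0811) ≈ 0.8608
After acoustic monitor='high': P(faulty) = 0.7·0.8608 / (0.7·0.8608 + 0.45·0.1392) ≈ 0.9058
After pressure gauge='in-range': P(faulty) = 0.55·0.9058 / (0.55·0.9058 + 0.65·0.0942) ≈ 0.8906
After acoustic monitor='normal': P(faulty) = 0.3·0.8906 / (0.3·0.8906 + 0.55·0.1094) ≈ 0.8161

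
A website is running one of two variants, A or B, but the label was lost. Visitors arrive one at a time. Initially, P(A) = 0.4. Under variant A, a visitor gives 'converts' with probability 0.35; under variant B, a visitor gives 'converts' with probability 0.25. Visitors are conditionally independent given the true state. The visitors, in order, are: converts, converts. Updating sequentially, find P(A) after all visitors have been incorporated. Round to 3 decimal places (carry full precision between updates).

Each posterior becomes the prior for the next update.
After 'converts': P(A) = 0.35·0.4000 / (0.35·0.4000 + 0.25·0.6000) ≈ 0.4828
After 'converts': P(A) = 0.35·0.4828 / (0.35·0.4828 + 0.25·0.5172) ≈ 0.5665

0.566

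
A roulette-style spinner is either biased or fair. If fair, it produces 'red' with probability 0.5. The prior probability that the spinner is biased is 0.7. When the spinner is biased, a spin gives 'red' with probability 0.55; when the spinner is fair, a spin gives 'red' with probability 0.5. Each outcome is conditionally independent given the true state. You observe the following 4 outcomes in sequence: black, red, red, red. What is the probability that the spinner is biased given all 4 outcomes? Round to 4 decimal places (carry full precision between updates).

0.7365

Apply Bayes' rule sequentially, carrying P(biased) forward.
After 'black': P(biased) = 0.45·0.7000 / (0.45·0.7000 + 0.5·0.3000) ≈ 0.6774
After 'red': P(biased) = 0.55·0.6774 / (0.55·0.6774 + 0.5·0.3226) ≈ 0.6979
After 'red': P(biased) = 0.55·0.6979 / (0.55·0.6979 + 0.5·0.3021) ≈ 0.7176
After 'red': P(biased) = 0.55·0.7176 / (0.55·0.7176 + 0.5·0.2824) ≈ 0.7365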